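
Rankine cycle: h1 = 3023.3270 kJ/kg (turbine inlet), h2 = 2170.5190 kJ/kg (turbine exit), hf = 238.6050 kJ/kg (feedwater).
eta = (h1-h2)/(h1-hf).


W = 852.8080 kJ/kg
Q_in = 2784.7220 kJ/kg
eta = 0.3062 = 30.6245%

eta = 30.6245%


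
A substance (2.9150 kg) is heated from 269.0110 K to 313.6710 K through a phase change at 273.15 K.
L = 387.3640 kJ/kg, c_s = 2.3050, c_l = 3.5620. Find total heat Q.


Q1 (sensible, solid) = 2.9150 * 2.3050 * 4.1390 = 27.8103 kJ
Q2 (latent) = 2.9150 * 387.3640 = 1129.1661 kJ
Q3 (sensible, liquid) = 2.9150 * 3.5620 * 40.5210 = 420.7389 kJ
Q_total = 1577.7152 kJ

1577.7152 kJ


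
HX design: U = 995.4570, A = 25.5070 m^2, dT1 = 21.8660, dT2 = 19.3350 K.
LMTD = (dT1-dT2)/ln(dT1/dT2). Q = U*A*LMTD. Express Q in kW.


LMTD = 20.5746 K
Q = 995.4570 * 25.5070 * 20.5746 = 522411.1675 W = 522.4112 kW

522.4112 kW


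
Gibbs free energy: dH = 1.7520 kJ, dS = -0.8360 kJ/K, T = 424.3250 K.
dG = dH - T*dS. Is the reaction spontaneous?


T*dS = 424.3250 * -0.8360 = -354.7357 kJ
dG = 1.7520 + 354.7357 = 356.4877 kJ (non-spontaneous)

dG = 356.4877 kJ, non-spontaneous


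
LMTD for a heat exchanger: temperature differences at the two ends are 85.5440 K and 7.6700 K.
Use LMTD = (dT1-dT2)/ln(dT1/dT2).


dT1/dT2 = 11.1531
ln(dT1/dT2) = 2.4117
LMTD = 77.8740 / 2.4117 = 32.2899 K

32.2899 K


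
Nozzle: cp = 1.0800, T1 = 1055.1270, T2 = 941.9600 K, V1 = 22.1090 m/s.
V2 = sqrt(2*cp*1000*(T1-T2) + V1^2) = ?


dT = 113.1670 K
2*cp*1000*dT = 244440.7200
V1^2 = 488.8079
V2 = sqrt(244929.5279) = 494.9036 m/s

494.9036 m/s


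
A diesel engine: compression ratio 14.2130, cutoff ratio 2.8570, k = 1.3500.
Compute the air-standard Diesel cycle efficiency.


r^(k-1) = 2.5319
rc^k = 4.1255
eta = 0.5076 = 50.7579%

50.7579%


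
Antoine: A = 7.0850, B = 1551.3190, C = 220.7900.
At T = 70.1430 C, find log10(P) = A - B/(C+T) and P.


C+T = 290.9330
B/(C+T) = 5.3322
log10(P) = 7.0850 - 5.3322 = 1.7528
P = 10^1.7528 = 56.5951 mmHg

56.5951 mmHg


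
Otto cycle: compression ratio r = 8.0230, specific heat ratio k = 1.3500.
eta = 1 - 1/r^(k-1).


r^(k-1) = 2.0726
eta = 1 - 1/2.0726 = 0.5175 = 51.7517%

51.7517%


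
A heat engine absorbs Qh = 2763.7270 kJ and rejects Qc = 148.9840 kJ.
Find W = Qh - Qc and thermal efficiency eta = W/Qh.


W = 2763.7270 - 148.9840 = 2614.7430 kJ
eta = 2614.7430 / 2763.7270 = 0.9461 = 94.6093%

W = 2614.7430 kJ, eta = 94.6093%


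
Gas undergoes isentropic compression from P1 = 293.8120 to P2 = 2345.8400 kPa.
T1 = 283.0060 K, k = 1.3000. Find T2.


(k-1)/k = 0.2308
(P2/P1)^exp = 1.6151
T2 = 283.0060 * 1.6151 = 457.0906 K

457.0906 K


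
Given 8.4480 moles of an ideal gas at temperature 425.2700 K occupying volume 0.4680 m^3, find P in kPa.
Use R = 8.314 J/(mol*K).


P = nRT/V = 8.4480 * 8.314 * 425.2700 / 0.4680
= 29869.5495 / 0.4680 = 63823.8237 Pa = 63.8238 kPa

63.8238 kPa


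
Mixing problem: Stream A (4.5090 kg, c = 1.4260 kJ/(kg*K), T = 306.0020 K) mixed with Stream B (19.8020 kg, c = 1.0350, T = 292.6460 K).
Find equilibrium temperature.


num = 7965.3423
den = 26.9249
Tf = 295.8355 K

295.8355 K


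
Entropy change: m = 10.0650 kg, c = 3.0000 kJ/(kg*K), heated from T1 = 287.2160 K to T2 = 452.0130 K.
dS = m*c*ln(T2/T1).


T2/T1 = 1.5738
ln(T2/T1) = 0.4535
dS = 10.0650 * 3.0000 * 0.4535 = 13.6927 kJ/K

13.6927 kJ/K


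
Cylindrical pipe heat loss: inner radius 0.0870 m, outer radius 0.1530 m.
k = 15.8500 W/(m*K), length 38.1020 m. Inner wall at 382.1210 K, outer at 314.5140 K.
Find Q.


dT = 67.6070 K
ln(ro/ri) = 0.5645
Q = 2*pi*15.8500*38.1020*67.6070 / 0.5645 = 454424.4585 W

454424.4585 W


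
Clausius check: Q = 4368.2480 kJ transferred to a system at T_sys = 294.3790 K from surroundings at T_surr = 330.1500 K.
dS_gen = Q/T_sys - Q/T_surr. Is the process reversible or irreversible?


dS_sys = 4368.2480/294.3790 = 14.8389 kJ/K
dS_surr = -4368.2480/330.1500 = -13.2311 kJ/K
dS_gen = 14.8389 - 13.2311 = 1.6078 kJ/K (irreversible)

dS_gen = 1.6078 kJ/K, irreversible


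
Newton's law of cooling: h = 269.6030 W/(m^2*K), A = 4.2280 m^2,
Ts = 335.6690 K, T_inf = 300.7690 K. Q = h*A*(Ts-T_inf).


dT = 34.9000 K
Q = 269.6030 * 4.2280 * 34.9000 = 39781.8638 W

39781.8638 W


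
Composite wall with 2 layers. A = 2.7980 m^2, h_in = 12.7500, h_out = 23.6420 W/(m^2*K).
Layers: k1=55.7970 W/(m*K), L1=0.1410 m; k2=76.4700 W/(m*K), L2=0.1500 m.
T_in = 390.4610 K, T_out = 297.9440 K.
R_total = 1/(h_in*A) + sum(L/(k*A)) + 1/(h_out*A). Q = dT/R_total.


R_conv_in = 1/(12.7500*2.7980) = 0.0280
R_1 = 0.1410/(55.7970*2.7980) = 0.0009
R_2 = 0.1500/(76.4700*2.7980) = 0.0007
R_conv_out = 1/(23.6420*2.7980) = 0.0151
R_total = 0.0448 K/W
Q = 92.5170 / 0.0448 = 2067.3026 W

R_total = 0.0448 K/W, Q = 2067.3026 W


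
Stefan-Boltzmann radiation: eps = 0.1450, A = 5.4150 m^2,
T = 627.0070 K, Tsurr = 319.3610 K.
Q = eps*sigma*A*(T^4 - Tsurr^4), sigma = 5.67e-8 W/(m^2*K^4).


T^4 = 1.5456e+11
Tsurr^4 = 1.0402e+10
Q = 0.1450 * 5.67e-8 * 5.4150 * 1.4416e+11 = 6417.6999 W

6417.6999 W


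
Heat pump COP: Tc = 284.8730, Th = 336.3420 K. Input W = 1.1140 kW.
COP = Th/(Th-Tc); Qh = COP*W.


COP = 336.3420 / 51.4690 = 6.5348
Qh = 6.5348 * 1.1140 = 7.2798 kW

COP = 6.5348, Qh = 7.2798 kW


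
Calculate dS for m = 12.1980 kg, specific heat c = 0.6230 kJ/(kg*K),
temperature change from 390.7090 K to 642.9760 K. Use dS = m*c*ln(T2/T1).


T2/T1 = 1.6457
ln(T2/T1) = 0.4981
dS = 12.1980 * 0.6230 * 0.4981 = 3.7856 kJ/K

3.7856 kJ/K


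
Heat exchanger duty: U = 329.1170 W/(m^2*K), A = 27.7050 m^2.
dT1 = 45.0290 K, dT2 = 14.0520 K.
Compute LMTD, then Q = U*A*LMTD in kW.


LMTD = 26.6002 K
Q = 329.1170 * 27.7050 * 26.6002 = 242545.1934 W = 242.5452 kW

242.5452 kW


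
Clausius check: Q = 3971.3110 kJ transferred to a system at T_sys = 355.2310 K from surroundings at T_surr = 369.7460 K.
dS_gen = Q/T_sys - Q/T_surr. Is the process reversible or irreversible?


dS_sys = 3971.3110/355.2310 = 11.1795 kJ/K
dS_surr = -3971.3110/369.7460 = -10.7406 kJ/K
dS_gen = 11.1795 - 10.7406 = 0.4389 kJ/K (irreversible)

dS_gen = 0.4389 kJ/K, irreversible


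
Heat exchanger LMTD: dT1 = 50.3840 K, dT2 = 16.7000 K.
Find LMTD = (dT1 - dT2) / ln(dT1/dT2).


dT1/dT2 = 3.0170
ln(dT1/dT2) = 1.1043
LMTD = 33.6840 / 1.1043 = 30.5035 K

30.5035 K


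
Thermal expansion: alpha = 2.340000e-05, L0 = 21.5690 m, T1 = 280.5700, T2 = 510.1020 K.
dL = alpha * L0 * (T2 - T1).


dT = 229.5320 K
dL = 2.340000e-05 * 21.5690 * 229.5320 = 0.115848 m
L_final = 21.684848 m

dL = 0.115848 m


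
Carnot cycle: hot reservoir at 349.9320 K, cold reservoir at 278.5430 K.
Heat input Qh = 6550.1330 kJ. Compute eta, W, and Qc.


eta = 1 - 278.5430/349.9320 = 0.2040
W = 0.2040 * 6550.1330 = 1336.2809 kJ
Qc = 6550.1330 - 1336.2809 = 5213.8521 kJ

eta = 20.4008%, W = 1336.2809 kJ, Qc = 5213.8521 kJ


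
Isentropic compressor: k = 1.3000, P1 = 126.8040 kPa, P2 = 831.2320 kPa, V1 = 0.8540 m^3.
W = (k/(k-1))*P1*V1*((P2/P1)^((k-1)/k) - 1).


(k-1)/k = 0.2308
(P2/P1)^exp = 1.5433
W = 4.3333 * 126.8040 * 0.8540 * (1.5433 - 1) = 254.9375 kJ

254.9375 kJ


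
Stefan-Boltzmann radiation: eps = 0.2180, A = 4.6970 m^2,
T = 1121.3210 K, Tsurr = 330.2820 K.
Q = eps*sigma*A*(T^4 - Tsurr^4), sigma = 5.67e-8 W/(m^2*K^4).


T^4 = 1.5810e+12
Tsurr^4 = 1.1900e+10
Q = 0.2180 * 5.67e-8 * 4.6970 * 1.5691e+12 = 91095.8625 W

91095.8625 W


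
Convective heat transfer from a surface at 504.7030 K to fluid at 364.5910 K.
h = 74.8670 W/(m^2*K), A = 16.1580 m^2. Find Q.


dT = 140.1120 K
Q = 74.8670 * 16.1580 * 140.1120 = 169493.6246 W

169493.6246 W


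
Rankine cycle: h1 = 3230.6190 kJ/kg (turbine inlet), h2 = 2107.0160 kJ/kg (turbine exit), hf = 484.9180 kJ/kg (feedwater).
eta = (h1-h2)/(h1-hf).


W = 1123.6030 kJ/kg
Q_in = 2745.7010 kJ/kg
eta = 0.4092 = 40.9223%

eta = 40.9223%


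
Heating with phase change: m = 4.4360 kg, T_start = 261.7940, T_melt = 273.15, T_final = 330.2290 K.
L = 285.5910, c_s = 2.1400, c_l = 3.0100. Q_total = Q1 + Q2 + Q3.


Q1 (sensible, solid) = 4.4360 * 2.1400 * 11.3560 = 107.8030 kJ
Q2 (latent) = 4.4360 * 285.5910 = 1266.8817 kJ
Q3 (sensible, liquid) = 4.4360 * 3.0100 * 57.0790 = 762.1394 kJ
Q_total = 2136.8240 kJ

2136.8240 kJ


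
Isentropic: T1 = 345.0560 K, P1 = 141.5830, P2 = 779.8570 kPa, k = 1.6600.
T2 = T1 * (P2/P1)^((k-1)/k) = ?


(k-1)/k = 0.3976
(P2/P1)^exp = 1.9707
T2 = 345.0560 * 1.9707 = 679.9948 K

679.9948 K


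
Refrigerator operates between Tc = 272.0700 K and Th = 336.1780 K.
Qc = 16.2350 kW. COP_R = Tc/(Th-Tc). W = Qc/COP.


COP = 272.0700 / 64.1080 = 4.2439
W = 16.2350 / 4.2439 = 3.8255 kW

COP = 4.2439, W = 3.8255 kW


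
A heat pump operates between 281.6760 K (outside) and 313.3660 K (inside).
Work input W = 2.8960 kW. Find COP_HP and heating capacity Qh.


COP = 313.3660 / 31.6900 = 9.8885
Qh = 9.8885 * 2.8960 = 28.6370 kW

COP = 9.8885, Qh = 28.6370 kW


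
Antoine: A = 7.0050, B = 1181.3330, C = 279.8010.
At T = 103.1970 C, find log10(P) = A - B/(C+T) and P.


C+T = 382.9980
B/(C+T) = 3.0844
log10(P) = 7.0050 - 3.0844 = 3.9206
P = 10^3.9206 = 8328.4374 mmHg

8328.4374 mmHg


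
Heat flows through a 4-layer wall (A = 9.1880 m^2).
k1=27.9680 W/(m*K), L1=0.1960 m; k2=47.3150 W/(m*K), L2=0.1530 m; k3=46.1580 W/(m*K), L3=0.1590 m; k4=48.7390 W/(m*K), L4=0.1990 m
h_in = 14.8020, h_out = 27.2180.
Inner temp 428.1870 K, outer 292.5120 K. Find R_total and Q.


R_conv_in = 1/(14.8020*9.1880) = 0.0074
R_1 = 0.1960/(27.9680*9.1880) = 0.0008
R_2 = 0.1530/(47.3150*9.1880) = 0.0004
R_3 = 0.1590/(46.1580*9.1880) = 0.0004
R_4 = 0.1990/(48.7390*9.1880) = 0.0004
R_conv_out = 1/(27.2180*9.1880) = 0.0040
R_total = 0.0133 K/W
Q = 135.6750 / 0.0133 = 10212.1799 W

R_total = 0.0133 K/W, Q = 10212.1799 W


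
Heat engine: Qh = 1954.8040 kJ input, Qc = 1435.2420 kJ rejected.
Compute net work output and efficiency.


W = 1954.8040 - 1435.2420 = 519.5620 kJ
eta = 519.5620 / 1954.8040 = 0.2658 = 26.5787%

W = 519.5620 kJ, eta = 26.5787%


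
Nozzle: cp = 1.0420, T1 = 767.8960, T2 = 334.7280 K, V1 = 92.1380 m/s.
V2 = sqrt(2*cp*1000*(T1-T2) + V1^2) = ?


dT = 433.1680 K
2*cp*1000*dT = 902722.1120
V1^2 = 8489.4110
V2 = sqrt(911211.5230) = 954.5740 m/s

954.5740 m/s


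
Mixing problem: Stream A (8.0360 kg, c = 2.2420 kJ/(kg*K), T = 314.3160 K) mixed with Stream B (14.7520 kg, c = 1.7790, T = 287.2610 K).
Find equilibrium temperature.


num = 13201.7634
den = 44.2605
Tf = 298.2740 K

298.2740 K


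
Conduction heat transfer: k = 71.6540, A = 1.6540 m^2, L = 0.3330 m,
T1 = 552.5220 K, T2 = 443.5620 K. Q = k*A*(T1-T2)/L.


dT = 108.9600 K
Q = 71.6540 * 1.6540 * 108.9600 / 0.3330 = 38779.1964 W

38779.1964 W


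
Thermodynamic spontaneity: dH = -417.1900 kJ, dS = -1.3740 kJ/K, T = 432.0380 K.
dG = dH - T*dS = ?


T*dS = 432.0380 * -1.3740 = -593.6202 kJ
dG = -417.1900 + 593.6202 = 176.4302 kJ (non-spontaneous)

dG = 176.4302 kJ, non-spontaneous


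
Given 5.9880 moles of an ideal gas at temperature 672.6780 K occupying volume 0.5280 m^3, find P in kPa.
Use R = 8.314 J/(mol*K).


P = nRT/V = 5.9880 * 8.314 * 672.6780 / 0.5280
= 33488.7576 / 0.5280 = 63425.6773 Pa = 63.4257 kPa

63.4257 kPa


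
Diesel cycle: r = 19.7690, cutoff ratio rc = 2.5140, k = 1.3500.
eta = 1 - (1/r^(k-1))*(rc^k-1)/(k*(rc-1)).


r^(k-1) = 2.8418
rc^k = 3.4713
eta = 0.5745 = 57.4526%

57.4526%


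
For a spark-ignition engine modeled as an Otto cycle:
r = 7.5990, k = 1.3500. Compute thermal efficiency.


r^(k-1) = 2.0336
eta = 1 - 1/2.0336 = 0.5083 = 50.8260%

50.8260%


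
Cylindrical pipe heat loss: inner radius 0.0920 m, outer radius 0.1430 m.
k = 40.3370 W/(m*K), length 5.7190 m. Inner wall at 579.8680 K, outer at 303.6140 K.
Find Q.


dT = 276.2540 K
ln(ro/ri) = 0.4411
Q = 2*pi*40.3370*5.7190*276.2540 / 0.4411 = 907858.8849 W

907858.8849 W


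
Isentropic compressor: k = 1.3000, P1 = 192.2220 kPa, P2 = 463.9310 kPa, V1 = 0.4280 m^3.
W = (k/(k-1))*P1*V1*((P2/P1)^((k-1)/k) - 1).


(k-1)/k = 0.2308
(P2/P1)^exp = 1.2255
W = 4.3333 * 192.2220 * 0.4280 * (1.2255 - 1) = 80.3830 kJ

80.3830 kJ


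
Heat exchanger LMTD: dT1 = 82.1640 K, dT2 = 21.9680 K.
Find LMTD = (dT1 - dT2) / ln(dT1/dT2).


dT1/dT2 = 3.7402
ln(dT1/dT2) = 1.3191
LMTD = 60.1960 / 1.3191 = 45.6331 K

45.6331 K


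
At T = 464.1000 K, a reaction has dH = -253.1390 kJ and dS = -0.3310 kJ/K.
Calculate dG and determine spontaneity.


T*dS = 464.1000 * -0.3310 = -153.6171 kJ
dG = -253.1390 + 153.6171 = -99.5219 kJ (spontaneous)

dG = -99.5219 kJ, spontaneous


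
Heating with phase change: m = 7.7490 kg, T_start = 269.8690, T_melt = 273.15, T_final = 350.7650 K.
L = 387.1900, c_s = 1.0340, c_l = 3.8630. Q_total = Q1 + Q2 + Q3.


Q1 (sensible, solid) = 7.7490 * 1.0340 * 3.2810 = 26.2889 kJ
Q2 (latent) = 7.7490 * 387.1900 = 3000.3353 kJ
Q3 (sensible, liquid) = 7.7490 * 3.8630 * 77.6150 = 2323.3574 kJ
Q_total = 5349.9817 kJ

5349.9817 kJ


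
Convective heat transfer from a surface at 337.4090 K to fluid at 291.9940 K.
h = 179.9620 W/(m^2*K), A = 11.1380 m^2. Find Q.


dT = 45.4150 K
Q = 179.9620 * 11.1380 * 45.4150 = 91030.5870 W

91030.5870 W


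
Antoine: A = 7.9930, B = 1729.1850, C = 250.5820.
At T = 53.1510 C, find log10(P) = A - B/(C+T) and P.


C+T = 303.7330
B/(C+T) = 5.6931
log10(P) = 7.9930 - 5.6931 = 2.2999
P = 10^2.2999 = 199.4763 mmHg

199.4763 mmHg


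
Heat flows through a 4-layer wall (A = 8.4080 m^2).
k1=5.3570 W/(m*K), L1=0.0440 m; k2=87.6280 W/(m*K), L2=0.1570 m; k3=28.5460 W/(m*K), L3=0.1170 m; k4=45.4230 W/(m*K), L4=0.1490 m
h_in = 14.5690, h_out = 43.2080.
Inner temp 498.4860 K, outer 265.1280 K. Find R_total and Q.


R_conv_in = 1/(14.5690*8.4080) = 0.0082
R_1 = 0.0440/(5.3570*8.4080) = 0.0010
R_2 = 0.1570/(87.6280*8.4080) = 0.0002
R_3 = 0.1170/(28.5460*8.4080) = 0.0005
R_4 = 0.1490/(45.4230*8.4080) = 0.0004
R_conv_out = 1/(43.2080*8.4080) = 0.0028
R_total = 0.0130 K/W
Q = 233.3580 / 0.0130 = 17973.1600 W

R_total = 0.0130 K/W, Q = 17973.1600 W


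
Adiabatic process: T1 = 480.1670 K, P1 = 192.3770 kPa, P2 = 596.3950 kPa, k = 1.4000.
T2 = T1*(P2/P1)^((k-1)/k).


(k-1)/k = 0.2857
(P2/P1)^exp = 1.3816
T2 = 480.1670 * 1.3816 = 663.4174 K

663.4174 K


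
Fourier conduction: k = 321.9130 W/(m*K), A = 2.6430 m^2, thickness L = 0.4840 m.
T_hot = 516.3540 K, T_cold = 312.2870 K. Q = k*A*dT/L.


dT = 204.0670 K
Q = 321.9130 * 2.6430 * 204.0670 / 0.4840 = 358726.1998 W

358726.1998 W


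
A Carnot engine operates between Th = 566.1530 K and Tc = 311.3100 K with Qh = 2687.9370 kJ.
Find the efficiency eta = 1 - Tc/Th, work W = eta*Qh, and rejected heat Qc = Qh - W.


eta = 1 - 311.3100/566.1530 = 0.4501
W = 0.4501 * 2687.9370 = 1209.9237 kJ
Qc = 2687.9370 - 1209.9237 = 1478.0133 kJ

eta = 45.0131%, W = 1209.9237 kJ, Qc = 1478.0133 kJ


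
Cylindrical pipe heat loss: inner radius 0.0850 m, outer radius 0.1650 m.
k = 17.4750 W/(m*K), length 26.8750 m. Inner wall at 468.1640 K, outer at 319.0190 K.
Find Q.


dT = 149.1450 K
ln(ro/ri) = 0.6633
Q = 2*pi*17.4750*26.8750*149.1450 / 0.6633 = 663510.8256 W

663510.8256 W


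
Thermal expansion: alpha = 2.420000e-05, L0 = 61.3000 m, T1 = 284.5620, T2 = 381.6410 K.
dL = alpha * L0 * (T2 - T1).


dT = 97.0790 K
dL = 2.420000e-05 * 61.3000 * 97.0790 = 0.144013 m
L_final = 61.444013 m

dL = 0.144013 m


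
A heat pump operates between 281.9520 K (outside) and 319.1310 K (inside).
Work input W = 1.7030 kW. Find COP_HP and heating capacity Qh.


COP = 319.1310 / 37.1790 = 8.5836
Qh = 8.5836 * 1.7030 = 14.6179 kW

COP = 8.5836, Qh = 14.6179 kW


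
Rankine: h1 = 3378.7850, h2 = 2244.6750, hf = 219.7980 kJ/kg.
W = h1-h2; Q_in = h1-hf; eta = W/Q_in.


W = 1134.1100 kJ/kg
Q_in = 3158.9870 kJ/kg
eta = 0.3590 = 35.9011%

eta = 35.9011%


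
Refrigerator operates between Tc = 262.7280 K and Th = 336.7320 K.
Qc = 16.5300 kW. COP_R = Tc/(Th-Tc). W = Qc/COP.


COP = 262.7280 / 74.0040 = 3.5502
W = 16.5300 / 3.5502 = 4.6561 kW

COP = 3.5502, W = 4.6561 kW


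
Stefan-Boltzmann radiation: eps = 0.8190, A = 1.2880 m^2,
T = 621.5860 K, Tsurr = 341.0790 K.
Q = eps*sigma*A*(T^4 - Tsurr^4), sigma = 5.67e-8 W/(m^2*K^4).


T^4 = 1.4928e+11
Tsurr^4 = 1.3534e+10
Q = 0.8190 * 5.67e-8 * 1.2880 * 1.3575e+11 = 8119.2158 W

8119.2158 W


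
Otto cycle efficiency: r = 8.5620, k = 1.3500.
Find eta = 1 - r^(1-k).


r^(k-1) = 2.1203
eta = 1 - 1/2.1203 = 0.5284 = 52.8373%

52.8373%


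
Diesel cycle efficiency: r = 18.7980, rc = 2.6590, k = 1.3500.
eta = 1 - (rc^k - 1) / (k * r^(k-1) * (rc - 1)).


r^(k-1) = 2.7922
rc^k = 3.7443
eta = 0.5612 = 56.1155%

56.1155%


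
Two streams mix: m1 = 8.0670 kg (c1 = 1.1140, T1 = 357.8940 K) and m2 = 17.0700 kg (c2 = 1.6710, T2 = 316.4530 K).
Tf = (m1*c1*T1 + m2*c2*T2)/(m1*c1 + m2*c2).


num = 12242.7597
den = 37.5106
Tf = 326.3813 K

326.3813 K


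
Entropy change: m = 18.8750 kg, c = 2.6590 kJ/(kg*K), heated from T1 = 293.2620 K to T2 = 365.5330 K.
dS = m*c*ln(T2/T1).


T2/T1 = 1.2464
ln(T2/T1) = 0.2203
dS = 18.8750 * 2.6590 * 0.2203 = 11.0561 kJ/K

11.0561 kJ/K


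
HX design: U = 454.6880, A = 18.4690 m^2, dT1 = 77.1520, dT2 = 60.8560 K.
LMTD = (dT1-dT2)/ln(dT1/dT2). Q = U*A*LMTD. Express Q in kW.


LMTD = 68.6821 K
Q = 454.6880 * 18.4690 * 68.6821 = 576766.9899 W = 576.7670 kW

576.7670 kW


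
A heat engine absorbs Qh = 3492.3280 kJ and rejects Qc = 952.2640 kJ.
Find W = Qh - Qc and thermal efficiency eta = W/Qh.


W = 3492.3280 - 952.2640 = 2540.0640 kJ
eta = 2540.0640 / 3492.3280 = 0.7273 = 72.7327%

W = 2540.0640 kJ, eta = 72.7327%


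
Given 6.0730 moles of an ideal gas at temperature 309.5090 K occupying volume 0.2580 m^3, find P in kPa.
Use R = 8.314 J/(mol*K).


P = nRT/V = 6.0730 * 8.314 * 309.5090 / 0.2580
= 15627.3948 / 0.2580 = 60571.2976 Pa = 60.5713 kPa

60.5713 kPa


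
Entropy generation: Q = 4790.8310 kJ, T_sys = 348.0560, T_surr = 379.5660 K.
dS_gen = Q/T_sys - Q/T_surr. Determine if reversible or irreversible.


dS_sys = 4790.8310/348.0560 = 13.7645 kJ/K
dS_surr = -4790.8310/379.5660 = -12.6219 kJ/K
dS_gen = 13.7645 - 12.6219 = 1.1427 kJ/K (irreversible)

dS_gen = 1.1427 kJ/K, irreversible


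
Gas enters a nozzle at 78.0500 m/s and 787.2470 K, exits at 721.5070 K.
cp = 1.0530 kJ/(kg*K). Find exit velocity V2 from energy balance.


dT = 65.7400 K
2*cp*1000*dT = 138448.4400
V1^2 = 6091.8025
V2 = sqrt(144540.2425) = 380.1845 m/s

380.1845 m/s


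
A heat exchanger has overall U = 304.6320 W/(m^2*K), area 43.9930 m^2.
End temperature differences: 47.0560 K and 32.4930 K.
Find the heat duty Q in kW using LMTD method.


LMTD = 39.3261 K
Q = 304.6320 * 43.9930 * 39.3261 = 527035.8652 W = 527.0359 kW

527.0359 kW


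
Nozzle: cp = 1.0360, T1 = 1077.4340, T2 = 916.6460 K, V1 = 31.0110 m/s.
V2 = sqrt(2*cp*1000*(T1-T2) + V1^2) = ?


dT = 160.7880 K
2*cp*1000*dT = 333152.7360
V1^2 = 961.6821
V2 = sqrt(334114.4181) = 578.0263 m/s

578.0263 m/s


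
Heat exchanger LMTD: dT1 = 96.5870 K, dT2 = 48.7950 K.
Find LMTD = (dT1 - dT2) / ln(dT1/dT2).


dT1/dT2 = 1.9794
ln(dT1/dT2) = 0.6828
LMTD = 47.7920 / 0.6828 = 69.9925 K

69.9925 K


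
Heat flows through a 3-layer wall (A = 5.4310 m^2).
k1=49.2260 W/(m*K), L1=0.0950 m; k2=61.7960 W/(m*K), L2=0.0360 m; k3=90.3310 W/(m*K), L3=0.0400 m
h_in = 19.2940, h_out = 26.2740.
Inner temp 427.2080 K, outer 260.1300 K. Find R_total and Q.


R_conv_in = 1/(19.2940*5.4310) = 0.0095
R_1 = 0.0950/(49.2260*5.4310) = 0.0004
R_2 = 0.0360/(61.7960*5.4310) = 0.0001
R_3 = 0.0400/(90.3310*5.4310) = 8.1535e-05
R_conv_out = 1/(26.2740*5.4310) = 0.0070
R_total = 0.0171 K/W
Q = 167.0780 / 0.0171 = 9773.2556 W

R_total = 0.0171 K/W, Q = 9773.2556 W


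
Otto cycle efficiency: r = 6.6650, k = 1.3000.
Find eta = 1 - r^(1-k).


r^(k-1) = 1.7666
eta = 1 - 1/1.7666 = 0.4339 = 43.3943%

43.3943%


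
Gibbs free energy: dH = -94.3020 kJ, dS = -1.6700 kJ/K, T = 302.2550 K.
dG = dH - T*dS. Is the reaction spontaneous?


T*dS = 302.2550 * -1.6700 = -504.7658 kJ
dG = -94.3020 + 504.7658 = 410.4638 kJ (non-spontaneous)

dG = 410.4638 kJ, non-spontaneous


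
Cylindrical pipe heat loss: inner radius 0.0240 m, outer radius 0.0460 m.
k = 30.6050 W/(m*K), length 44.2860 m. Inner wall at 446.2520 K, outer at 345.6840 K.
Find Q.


dT = 100.5680 K
ln(ro/ri) = 0.6506
Q = 2*pi*30.6050*44.2860*100.5680 / 0.6506 = 1316414.8185 W

1316414.8185 W


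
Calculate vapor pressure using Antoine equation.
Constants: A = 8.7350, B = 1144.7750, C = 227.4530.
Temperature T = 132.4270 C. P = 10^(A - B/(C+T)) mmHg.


C+T = 359.8800
B/(C+T) = 3.1810
log10(P) = 8.7350 - 3.1810 = 5.5540
P = 10^5.5540 = 358103.9522 mmHg

358103.9522 mmHg


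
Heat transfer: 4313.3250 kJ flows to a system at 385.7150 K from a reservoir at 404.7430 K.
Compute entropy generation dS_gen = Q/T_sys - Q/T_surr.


dS_sys = 4313.3250/385.7150 = 11.1827 kJ/K
dS_surr = -4313.3250/404.7430 = -10.6569 kJ/K
dS_gen = 11.1827 - 10.6569 = 0.5257 kJ/K (irreversible)

dS_gen = 0.5257 kJ/K, irreversible


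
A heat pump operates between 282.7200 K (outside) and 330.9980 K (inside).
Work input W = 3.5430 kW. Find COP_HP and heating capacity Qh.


COP = 330.9980 / 48.2780 = 6.8561
Qh = 6.8561 * 3.5430 = 24.2911 kW

COP = 6.8561, Qh = 24.2911 kW


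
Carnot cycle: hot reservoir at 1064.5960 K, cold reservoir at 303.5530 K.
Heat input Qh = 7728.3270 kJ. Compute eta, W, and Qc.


eta = 1 - 303.5530/1064.5960 = 0.7149
W = 0.7149 * 7728.3270 = 5524.7147 kJ
Qc = 7728.3270 - 5524.7147 = 2203.6123 kJ

eta = 71.4866%, W = 5524.7147 kJ, Qc = 2203.6123 kJ


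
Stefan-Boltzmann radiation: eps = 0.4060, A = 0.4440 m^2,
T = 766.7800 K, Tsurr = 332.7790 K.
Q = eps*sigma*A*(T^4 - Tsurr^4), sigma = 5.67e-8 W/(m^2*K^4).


T^4 = 3.4569e+11
Tsurr^4 = 1.2264e+10
Q = 0.4060 * 5.67e-8 * 0.4440 * 3.3342e+11 = 3407.9090 W

3407.9090 W


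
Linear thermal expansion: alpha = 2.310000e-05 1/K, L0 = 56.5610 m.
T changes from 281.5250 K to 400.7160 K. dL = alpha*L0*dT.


dT = 119.1910 K
dL = 2.310000e-05 * 56.5610 * 119.1910 = 0.155730 m
L_final = 56.716730 m

dL = 0.155730 m


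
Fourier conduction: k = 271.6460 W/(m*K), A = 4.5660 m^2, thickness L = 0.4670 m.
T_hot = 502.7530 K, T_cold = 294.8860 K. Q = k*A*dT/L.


dT = 207.8670 K
Q = 271.6460 * 4.5660 * 207.8670 / 0.4670 = 552087.4682 W

552087.4682 W


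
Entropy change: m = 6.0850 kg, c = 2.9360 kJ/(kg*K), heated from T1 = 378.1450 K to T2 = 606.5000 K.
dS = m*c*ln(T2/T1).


T2/T1 = 1.6039
ln(T2/T1) = 0.4724
dS = 6.0850 * 2.9360 * 0.4724 = 8.4402 kJ/K

8.4402 kJ/K


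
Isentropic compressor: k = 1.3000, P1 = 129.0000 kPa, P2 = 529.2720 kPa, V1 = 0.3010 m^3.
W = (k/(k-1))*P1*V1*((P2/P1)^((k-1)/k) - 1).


(k-1)/k = 0.2308
(P2/P1)^exp = 1.3851
W = 4.3333 * 129.0000 * 0.3010 * (1.3851 - 1) = 64.7971 kJ

64.7971 kJ


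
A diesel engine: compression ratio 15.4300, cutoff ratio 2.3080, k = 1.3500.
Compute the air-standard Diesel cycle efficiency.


r^(k-1) = 2.6057
rc^k = 3.0929
eta = 0.5451 = 54.5135%

54.5135%


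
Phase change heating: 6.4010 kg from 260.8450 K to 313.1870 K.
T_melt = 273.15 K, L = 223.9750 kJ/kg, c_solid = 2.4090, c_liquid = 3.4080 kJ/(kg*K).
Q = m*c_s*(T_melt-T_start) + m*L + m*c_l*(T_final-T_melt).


Q1 (sensible, solid) = 6.4010 * 2.4090 * 12.3050 = 189.7432 kJ
Q2 (latent) = 6.4010 * 223.9750 = 1433.6640 kJ
Q3 (sensible, liquid) = 6.4010 * 3.4080 * 40.0370 = 873.3915 kJ
Q_total = 2496.7986 kJ

2496.7986 kJ


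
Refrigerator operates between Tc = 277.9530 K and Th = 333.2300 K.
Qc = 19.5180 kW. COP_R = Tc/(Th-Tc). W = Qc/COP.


COP = 277.9530 / 55.2770 = 5.0284
W = 19.5180 / 5.0284 = 3.8816 kW

COP = 5.0284, W = 3.8816 kW


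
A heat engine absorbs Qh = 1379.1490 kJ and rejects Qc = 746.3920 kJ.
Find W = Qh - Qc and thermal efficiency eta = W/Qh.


W = 1379.1490 - 746.3920 = 632.7570 kJ
eta = 632.7570 / 1379.1490 = 0.4588 = 45.8802%

W = 632.7570 kJ, eta = 45.8802%


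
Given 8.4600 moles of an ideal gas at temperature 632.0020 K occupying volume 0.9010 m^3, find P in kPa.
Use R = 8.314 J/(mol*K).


P = nRT/V = 8.4600 * 8.314 * 632.0020 / 0.9010
= 44452.7708 / 0.9010 = 49337.1484 Pa = 49.3371 kPa

49.3371 kPa


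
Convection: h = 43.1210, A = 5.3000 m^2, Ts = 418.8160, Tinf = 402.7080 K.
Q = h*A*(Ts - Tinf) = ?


dT = 16.1080 K
Q = 43.1210 * 5.3000 * 16.1080 = 3681.3433 W

3681.3433 W


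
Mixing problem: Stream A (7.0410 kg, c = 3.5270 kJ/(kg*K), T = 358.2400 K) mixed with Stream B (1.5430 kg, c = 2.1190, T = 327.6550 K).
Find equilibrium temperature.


num = 9967.6977
den = 28.1032
Tf = 354.6816 K

354.6816 K


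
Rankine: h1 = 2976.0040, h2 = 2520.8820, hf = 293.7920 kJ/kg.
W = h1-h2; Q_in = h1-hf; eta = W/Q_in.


W = 455.1220 kJ/kg
Q_in = 2682.2120 kJ/kg
eta = 0.1697 = 16.9682%

eta = 16.9682%


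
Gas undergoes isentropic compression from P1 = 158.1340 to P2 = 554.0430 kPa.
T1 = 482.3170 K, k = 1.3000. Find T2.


(k-1)/k = 0.2308
(P2/P1)^exp = 1.3355
T2 = 482.3170 * 1.3355 = 644.1554 K

644.1554 K


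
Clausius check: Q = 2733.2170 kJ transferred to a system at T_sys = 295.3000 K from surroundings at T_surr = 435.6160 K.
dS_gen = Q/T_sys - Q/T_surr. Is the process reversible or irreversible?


dS_sys = 2733.2170/295.3000 = 9.2557 kJ/K
dS_surr = -2733.2170/435.6160 = -6.2744 kJ/K
dS_gen = 9.2557 - 6.2744 = 2.9814 kJ/K (irreversible)

dS_gen = 2.9814 kJ/K, irreversible


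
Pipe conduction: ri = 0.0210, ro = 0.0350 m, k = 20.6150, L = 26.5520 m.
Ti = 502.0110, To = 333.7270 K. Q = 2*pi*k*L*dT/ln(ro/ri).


dT = 168.2840 K
ln(ro/ri) = 0.5108
Q = 2*pi*20.6150*26.5520*168.2840 / 0.5108 = 1133001.7985 W

1133001.7985 W


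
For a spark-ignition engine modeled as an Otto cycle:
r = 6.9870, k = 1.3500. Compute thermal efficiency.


r^(k-1) = 1.9747
eta = 1 - 1/1.9747 = 0.4936 = 49.3595%

49.3595%


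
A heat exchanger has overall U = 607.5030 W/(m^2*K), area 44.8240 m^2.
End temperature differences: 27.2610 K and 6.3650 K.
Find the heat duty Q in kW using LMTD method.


LMTD = 14.3650 K
Q = 607.5030 * 44.8240 * 14.3650 = 391170.2442 W = 391.1702 kW

391.1702 kW


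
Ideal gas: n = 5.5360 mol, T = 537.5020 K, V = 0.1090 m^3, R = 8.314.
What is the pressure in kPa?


P = nRT/V = 5.5360 * 8.314 * 537.5020 / 0.1090
= 24739.2305 / 0.1090 = 226965.4170 Pa = 226.9654 kPa

226.9654 kPa


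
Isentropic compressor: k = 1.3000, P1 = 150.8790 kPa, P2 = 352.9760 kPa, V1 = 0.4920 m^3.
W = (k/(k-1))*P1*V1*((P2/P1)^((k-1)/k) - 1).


(k-1)/k = 0.2308
(P2/P1)^exp = 1.2167
W = 4.3333 * 150.8790 * 0.4920 * (1.2167 - 1) = 69.7042 kJ

69.7042 kJ


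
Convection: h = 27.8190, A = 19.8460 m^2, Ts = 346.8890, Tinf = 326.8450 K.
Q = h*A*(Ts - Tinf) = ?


dT = 20.0440 K
Q = 27.8190 * 19.8460 * 20.0440 = 11066.2097 W

11066.2097 W


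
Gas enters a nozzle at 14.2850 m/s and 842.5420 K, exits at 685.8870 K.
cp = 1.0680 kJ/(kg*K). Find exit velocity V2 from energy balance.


dT = 156.6550 K
2*cp*1000*dT = 334615.0800
V1^2 = 204.0612
V2 = sqrt(334819.1412) = 578.6356 m/s

578.6356 m/s


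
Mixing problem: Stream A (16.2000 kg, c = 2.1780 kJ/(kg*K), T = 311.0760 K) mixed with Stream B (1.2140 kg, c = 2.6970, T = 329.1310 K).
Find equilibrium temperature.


num = 12053.5081
den = 38.5578
Tf = 312.6092 K

312.6092 K


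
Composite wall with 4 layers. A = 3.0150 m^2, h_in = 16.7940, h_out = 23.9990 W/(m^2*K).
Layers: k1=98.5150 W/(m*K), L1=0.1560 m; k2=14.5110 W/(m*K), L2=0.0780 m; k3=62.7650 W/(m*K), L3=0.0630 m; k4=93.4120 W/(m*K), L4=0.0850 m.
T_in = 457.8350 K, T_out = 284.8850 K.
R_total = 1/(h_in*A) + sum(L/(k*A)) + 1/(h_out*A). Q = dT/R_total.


R_conv_in = 1/(16.7940*3.0150) = 0.0197
R_1 = 0.1560/(98.5150*3.0150) = 0.0005
R_2 = 0.0780/(14.5110*3.0150) = 0.0018
R_3 = 0.0630/(62.7650*3.0150) = 0.0003
R_4 = 0.0850/(93.4120*3.0150) = 0.0003
R_conv_out = 1/(23.9990*3.0150) = 0.0138
R_total = 0.0365 K/W
Q = 172.9500 / 0.0365 = 4736.7026 W

R_total = 0.0365 K/W, Q = 4736.7026 W


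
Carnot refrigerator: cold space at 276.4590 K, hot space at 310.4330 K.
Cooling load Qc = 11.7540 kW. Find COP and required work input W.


COP = 276.4590 / 33.9740 = 8.1374
W = 11.7540 / 8.1374 = 1.4444 kW

COP = 8.1374, W = 1.4444 kW


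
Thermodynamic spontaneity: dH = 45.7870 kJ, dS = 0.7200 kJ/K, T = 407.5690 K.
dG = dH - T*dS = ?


T*dS = 407.5690 * 0.7200 = 293.4497 kJ
dG = 45.7870 - 293.4497 = -247.6627 kJ (spontaneous)

dG = -247.6627 kJ, spontaneous


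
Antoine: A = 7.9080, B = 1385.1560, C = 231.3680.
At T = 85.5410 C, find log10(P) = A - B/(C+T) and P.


C+T = 316.9090
B/(C+T) = 4.3708
log10(P) = 7.9080 - 4.3708 = 3.5372
P = 10^3.5372 = 3444.8316 mmHg

3444.8316 mmHg


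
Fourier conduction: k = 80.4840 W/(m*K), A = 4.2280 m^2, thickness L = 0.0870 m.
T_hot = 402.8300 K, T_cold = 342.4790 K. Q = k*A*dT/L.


dT = 60.3510 K
Q = 80.4840 * 4.2280 * 60.3510 / 0.0870 = 236053.1222 W

236053.1222 W


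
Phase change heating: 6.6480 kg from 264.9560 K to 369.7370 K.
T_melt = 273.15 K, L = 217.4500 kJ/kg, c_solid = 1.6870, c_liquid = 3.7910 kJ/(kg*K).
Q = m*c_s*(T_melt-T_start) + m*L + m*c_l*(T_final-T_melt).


Q1 (sensible, solid) = 6.6480 * 1.6870 * 8.1940 = 91.8972 kJ
Q2 (latent) = 6.6480 * 217.4500 = 1445.6076 kJ
Q3 (sensible, liquid) = 6.6480 * 3.7910 * 96.5870 = 2434.2404 kJ
Q_total = 3971.7452 kJ

3971.7452 kJ


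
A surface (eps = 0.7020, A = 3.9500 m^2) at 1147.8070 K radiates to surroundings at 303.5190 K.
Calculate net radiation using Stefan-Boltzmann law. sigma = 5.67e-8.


T^4 = 1.7357e+12
Tsurr^4 = 8.4868e+09
Q = 0.7020 * 5.67e-8 * 3.9500 * 1.7272e+12 = 271558.8956 W

271558.8956 W


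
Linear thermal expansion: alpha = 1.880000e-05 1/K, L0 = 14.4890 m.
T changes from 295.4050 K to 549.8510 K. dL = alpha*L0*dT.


dT = 254.4460 K
dL = 1.880000e-05 * 14.4890 * 254.4460 = 0.069309 m
L_final = 14.558309 m

dL = 0.069309 m


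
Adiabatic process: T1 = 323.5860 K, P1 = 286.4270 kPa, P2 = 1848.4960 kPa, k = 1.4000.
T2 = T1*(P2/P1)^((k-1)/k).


(k-1)/k = 0.2857
(P2/P1)^exp = 1.7036
T2 = 323.5860 * 1.7036 = 551.2676 K

551.2676 K


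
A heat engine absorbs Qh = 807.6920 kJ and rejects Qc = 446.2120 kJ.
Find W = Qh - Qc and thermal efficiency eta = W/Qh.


W = 807.6920 - 446.2120 = 361.4800 kJ
eta = 361.4800 / 807.6920 = 0.4475 = 44.7547%

W = 361.4800 kJ, eta = 44.7547%


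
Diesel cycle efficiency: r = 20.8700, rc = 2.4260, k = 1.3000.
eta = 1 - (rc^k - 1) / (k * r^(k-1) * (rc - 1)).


r^(k-1) = 2.4880
rc^k = 3.1649
eta = 0.5306 = 53.0630%

53.0630%


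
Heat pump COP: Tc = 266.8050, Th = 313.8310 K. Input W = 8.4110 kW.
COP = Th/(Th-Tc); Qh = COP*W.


COP = 313.8310 / 47.0260 = 6.6736
Qh = 6.6736 * 8.4110 = 56.1313 kW

COP = 6.6736, Qh = 56.1313 kW


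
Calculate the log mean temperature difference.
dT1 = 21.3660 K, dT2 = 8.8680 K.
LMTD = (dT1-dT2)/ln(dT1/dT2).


dT1/dT2 = 2.4093
ln(dT1/dT2) = 0.8794
LMTD = 12.4980 / 0.8794 = 14.2127 K

14.2127 K


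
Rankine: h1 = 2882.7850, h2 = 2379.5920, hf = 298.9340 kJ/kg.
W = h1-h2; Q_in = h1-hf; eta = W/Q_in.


W = 503.1930 kJ/kg
Q_in = 2583.8510 kJ/kg
eta = 0.1947 = 19.4745%

eta = 19.4745%


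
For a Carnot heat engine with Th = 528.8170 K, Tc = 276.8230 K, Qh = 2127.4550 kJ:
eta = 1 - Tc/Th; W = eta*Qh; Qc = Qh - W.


eta = 1 - 276.8230/528.8170 = 0.4765
W = 0.4765 * 2127.4550 = 1013.7834 kJ
Qc = 2127.4550 - 1013.7834 = 1113.6716 kJ

eta = 47.6524%, W = 1013.7834 kJ, Qc = 1113.6716 kJ


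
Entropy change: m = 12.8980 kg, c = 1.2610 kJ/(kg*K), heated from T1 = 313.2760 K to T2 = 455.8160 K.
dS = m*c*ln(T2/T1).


T2/T1 = 1.4550
ln(T2/T1) = 0.3750
dS = 12.8980 * 1.2610 * 0.3750 = 6.0992 kJ/K

6.0992 kJ/K


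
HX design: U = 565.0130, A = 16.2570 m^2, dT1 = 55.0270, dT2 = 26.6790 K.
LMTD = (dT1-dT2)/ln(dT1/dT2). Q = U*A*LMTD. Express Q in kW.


LMTD = 39.1575 K
Q = 565.0130 * 16.2570 * 39.1575 = 359678.3991 W = 359.6784 kW

359.6784 kW


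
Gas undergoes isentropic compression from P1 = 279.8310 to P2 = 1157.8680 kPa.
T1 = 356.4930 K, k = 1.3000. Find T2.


(k-1)/k = 0.2308
(P2/P1)^exp = 1.3878
T2 = 356.4930 * 1.3878 = 494.7445 K

494.7445 K


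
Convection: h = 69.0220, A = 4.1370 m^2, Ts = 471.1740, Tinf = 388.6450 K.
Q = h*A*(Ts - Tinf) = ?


dT = 82.5290 K
Q = 69.0220 * 4.1370 * 82.5290 = 23565.6619 W

23565.6619 W


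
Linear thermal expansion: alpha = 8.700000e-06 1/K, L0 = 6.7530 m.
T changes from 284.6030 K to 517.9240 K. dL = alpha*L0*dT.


dT = 233.3210 K
dL = 8.700000e-06 * 6.7530 * 233.3210 = 0.013708 m
L_final = 6.766708 m

dL = 0.013708 m


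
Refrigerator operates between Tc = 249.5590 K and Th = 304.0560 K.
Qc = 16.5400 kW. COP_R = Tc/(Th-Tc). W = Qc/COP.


COP = 249.5590 / 54.4970 = 4.5793
W = 16.5400 / 4.5793 = 3.6119 kW

COP = 4.5793, W = 3.6119 kW


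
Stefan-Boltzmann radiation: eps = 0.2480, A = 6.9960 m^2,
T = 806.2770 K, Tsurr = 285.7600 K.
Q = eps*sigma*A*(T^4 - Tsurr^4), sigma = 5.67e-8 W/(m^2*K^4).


T^4 = 4.2261e+11
Tsurr^4 = 6.6682e+09
Q = 0.2480 * 5.67e-8 * 6.9960 * 4.1594e+11 = 40918.0026 W

40918.0026 W


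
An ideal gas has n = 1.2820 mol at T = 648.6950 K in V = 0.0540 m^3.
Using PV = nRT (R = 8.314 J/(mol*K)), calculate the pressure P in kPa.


P = nRT/V = 1.2820 * 8.314 * 648.6950 / 0.0540
= 6914.1468 / 0.0540 = 128039.7555 Pa = 128.0398 kPa

128.0398 kPa


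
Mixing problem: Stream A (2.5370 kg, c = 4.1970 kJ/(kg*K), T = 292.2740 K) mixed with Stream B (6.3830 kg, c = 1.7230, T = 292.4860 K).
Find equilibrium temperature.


num = 6328.8063
den = 21.6457
Tf = 292.3817 K

292.3817 K


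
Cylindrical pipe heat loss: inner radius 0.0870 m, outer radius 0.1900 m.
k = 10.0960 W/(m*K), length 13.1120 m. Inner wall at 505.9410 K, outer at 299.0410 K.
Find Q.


dT = 206.9000 K
ln(ro/ri) = 0.7811
Q = 2*pi*10.0960*13.1120*206.9000 / 0.7811 = 220314.5266 W

220314.5266 W


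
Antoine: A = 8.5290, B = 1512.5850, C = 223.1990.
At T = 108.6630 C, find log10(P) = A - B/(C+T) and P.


C+T = 331.8620
B/(C+T) = 4.5579
log10(P) = 8.5290 - 4.5579 = 3.9711
P = 10^3.9711 = 9356.7828 mmHg

9356.7828 mmHg


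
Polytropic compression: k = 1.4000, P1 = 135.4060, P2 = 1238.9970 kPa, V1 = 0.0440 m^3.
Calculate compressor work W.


(k-1)/k = 0.2857
(P2/P1)^exp = 1.8823
W = 3.5000 * 135.4060 * 0.0440 * (1.8823 - 1) = 18.3987 kJ

18.3987 kJ


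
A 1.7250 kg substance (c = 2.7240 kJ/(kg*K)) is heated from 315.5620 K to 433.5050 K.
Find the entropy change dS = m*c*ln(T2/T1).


T2/T1 = 1.3738
ln(T2/T1) = 0.3175
dS = 1.7250 * 2.7240 * 0.3175 = 1.4921 kJ/K

1.4921 kJ/K


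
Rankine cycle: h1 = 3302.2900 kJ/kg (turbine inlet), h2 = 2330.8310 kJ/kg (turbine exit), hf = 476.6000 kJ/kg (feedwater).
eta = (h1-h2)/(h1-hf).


W = 971.4590 kJ/kg
Q_in = 2825.6900 kJ/kg
eta = 0.3438 = 34.3795%

eta = 34.3795%


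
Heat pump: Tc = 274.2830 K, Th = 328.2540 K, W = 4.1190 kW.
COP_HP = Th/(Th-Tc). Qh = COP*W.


COP = 328.2540 / 53.9710 = 6.0820
Qh = 6.0820 * 4.1190 = 25.0519 kW

COP = 6.0820, Qh = 25.0519 kW


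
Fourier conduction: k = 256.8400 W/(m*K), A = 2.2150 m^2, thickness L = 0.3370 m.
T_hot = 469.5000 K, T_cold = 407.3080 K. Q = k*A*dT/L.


dT = 62.1920 K
Q = 256.8400 * 2.2150 * 62.1920 / 0.3370 = 104988.3268 W

104988.3268 W


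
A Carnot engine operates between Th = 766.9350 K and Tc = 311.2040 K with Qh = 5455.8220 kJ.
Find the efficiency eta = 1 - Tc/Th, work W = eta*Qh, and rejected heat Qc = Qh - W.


eta = 1 - 311.2040/766.9350 = 0.5942
W = 0.5942 * 5455.8220 = 3241.9791 kJ
Qc = 5455.8220 - 3241.9791 = 2213.8429 kJ

eta = 59.4224%, W = 3241.9791 kJ, Qc = 2213.8429 kJ


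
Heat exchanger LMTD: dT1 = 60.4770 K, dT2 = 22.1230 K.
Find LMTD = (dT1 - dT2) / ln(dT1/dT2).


dT1/dT2 = 2.7337
ln(dT1/dT2) = 1.0056
LMTD = 38.3540 / 1.0056 = 38.1387 K

38.1387 K


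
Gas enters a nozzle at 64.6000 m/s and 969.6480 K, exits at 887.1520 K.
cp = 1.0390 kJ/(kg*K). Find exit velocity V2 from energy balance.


dT = 82.4960 K
2*cp*1000*dT = 171426.6880
V1^2 = 4173.1600
V2 = sqrt(175599.8480) = 419.0464 m/s

419.0464 m/s


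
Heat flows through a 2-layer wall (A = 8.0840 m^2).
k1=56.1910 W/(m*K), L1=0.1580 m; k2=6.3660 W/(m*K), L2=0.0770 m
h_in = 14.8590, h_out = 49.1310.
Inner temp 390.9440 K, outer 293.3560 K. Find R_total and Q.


R_conv_in = 1/(14.8590*8.0840) = 0.0083
R_1 = 0.1580/(56.1910*8.0840) = 0.0003
R_2 = 0.0770/(6.3660*8.0840) = 0.0015
R_conv_out = 1/(49.1310*8.0840) = 0.0025
R_total = 0.0127 K/W
Q = 97.5880 / 0.0127 = 7692.0682 W

R_total = 0.0127 K/W, Q = 7692.0682 W


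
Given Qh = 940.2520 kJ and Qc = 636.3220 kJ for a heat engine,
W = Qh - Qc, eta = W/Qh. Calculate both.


W = 940.2520 - 636.3220 = 303.9300 kJ
eta = 303.9300 / 940.2520 = 0.3232 = 32.3243%

W = 303.9300 kJ, eta = 32.3243%


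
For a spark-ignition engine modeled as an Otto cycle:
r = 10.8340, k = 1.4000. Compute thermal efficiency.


r^(k-1) = 2.5937
eta = 1 - 1/2.5937 = 0.6144 = 61.4447%

61.4447%


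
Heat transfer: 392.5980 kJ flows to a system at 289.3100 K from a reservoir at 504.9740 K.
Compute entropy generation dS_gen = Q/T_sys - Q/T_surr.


dS_sys = 392.5980/289.3100 = 1.3570 kJ/K
dS_surr = -392.5980/504.9740 = -0.7775 kJ/K
dS_gen = 1.3570 - 0.7775 = 0.5796 kJ/K (irreversible)

dS_gen = 0.5796 kJ/K, irreversible


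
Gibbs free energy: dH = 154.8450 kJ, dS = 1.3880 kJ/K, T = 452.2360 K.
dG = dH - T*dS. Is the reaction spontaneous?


T*dS = 452.2360 * 1.3880 = 627.7036 kJ
dG = 154.8450 - 627.7036 = -472.8586 kJ (spontaneous)

dG = -472.8586 kJ, spontaneous


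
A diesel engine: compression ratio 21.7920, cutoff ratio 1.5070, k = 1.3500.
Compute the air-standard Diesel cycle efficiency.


r^(k-1) = 2.9404
rc^k = 1.7396
eta = 0.6325 = 63.2498%

63.2498%


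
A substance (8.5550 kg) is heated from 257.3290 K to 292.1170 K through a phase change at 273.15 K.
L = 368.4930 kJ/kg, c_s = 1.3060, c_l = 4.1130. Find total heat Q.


Q1 (sensible, solid) = 8.5550 * 1.3060 * 15.8210 = 176.7653 kJ
Q2 (latent) = 8.5550 * 368.4930 = 3152.4576 kJ
Q3 (sensible, liquid) = 8.5550 * 4.1130 * 18.9670 = 667.3864 kJ
Q_total = 3996.6094 kJ

3996.6094 kJ


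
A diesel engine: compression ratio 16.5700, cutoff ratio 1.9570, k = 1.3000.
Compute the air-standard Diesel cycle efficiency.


r^(k-1) = 2.3217
rc^k = 2.3937
eta = 0.5175 = 51.7481%

51.7481%


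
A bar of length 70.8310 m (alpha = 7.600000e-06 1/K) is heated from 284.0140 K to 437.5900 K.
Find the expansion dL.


dT = 153.5760 K
dL = 7.600000e-06 * 70.8310 * 153.5760 = 0.082672 m
L_final = 70.913672 m

dL = 0.082672 m


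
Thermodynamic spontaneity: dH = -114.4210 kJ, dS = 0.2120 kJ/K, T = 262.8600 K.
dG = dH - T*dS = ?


T*dS = 262.8600 * 0.2120 = 55.7263 kJ
dG = -114.4210 - 55.7263 = -170.1473 kJ (spontaneous)

dG = -170.1473 kJ, spontaneous


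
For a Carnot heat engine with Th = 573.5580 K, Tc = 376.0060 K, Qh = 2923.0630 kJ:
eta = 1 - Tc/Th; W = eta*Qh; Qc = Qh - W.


eta = 1 - 376.0060/573.5580 = 0.3444
W = 0.3444 * 2923.0630 = 1006.7978 kJ
Qc = 2923.0630 - 1006.7978 = 1916.2652 kJ

eta = 34.4432%, W = 1006.7978 kJ, Qc = 1916.2652 kJ


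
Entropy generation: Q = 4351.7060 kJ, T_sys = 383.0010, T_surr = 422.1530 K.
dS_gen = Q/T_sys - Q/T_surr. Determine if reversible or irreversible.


dS_sys = 4351.7060/383.0010 = 11.3621 kJ/K
dS_surr = -4351.7060/422.1530 = -10.3084 kJ/K
dS_gen = 11.3621 - 10.3084 = 1.0538 kJ/K (irreversible)

dS_gen = 1.0538 kJ/K, irreversible


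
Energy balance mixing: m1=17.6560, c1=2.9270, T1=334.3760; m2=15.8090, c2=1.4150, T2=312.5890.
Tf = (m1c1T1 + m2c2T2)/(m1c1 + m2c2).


num = 24272.7878
den = 74.0488
Tf = 327.7943 K

327.7943 K


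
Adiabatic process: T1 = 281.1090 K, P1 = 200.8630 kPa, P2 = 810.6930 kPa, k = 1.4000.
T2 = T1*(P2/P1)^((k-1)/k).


(k-1)/k = 0.2857
(P2/P1)^exp = 1.4898
T2 = 281.1090 * 1.4898 = 418.7986 K

418.7986 K
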